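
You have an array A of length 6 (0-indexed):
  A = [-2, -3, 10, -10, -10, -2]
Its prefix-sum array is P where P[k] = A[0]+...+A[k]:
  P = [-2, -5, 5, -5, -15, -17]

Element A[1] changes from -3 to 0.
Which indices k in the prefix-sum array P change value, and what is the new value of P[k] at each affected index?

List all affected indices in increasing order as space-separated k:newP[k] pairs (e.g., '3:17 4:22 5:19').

Answer: 1:-2 2:8 3:-2 4:-12 5:-14

Derivation:
P[k] = A[0] + ... + A[k]
P[k] includes A[1] iff k >= 1
Affected indices: 1, 2, ..., 5; delta = 3
  P[1]: -5 + 3 = -2
  P[2]: 5 + 3 = 8
  P[3]: -5 + 3 = -2
  P[4]: -15 + 3 = -12
  P[5]: -17 + 3 = -14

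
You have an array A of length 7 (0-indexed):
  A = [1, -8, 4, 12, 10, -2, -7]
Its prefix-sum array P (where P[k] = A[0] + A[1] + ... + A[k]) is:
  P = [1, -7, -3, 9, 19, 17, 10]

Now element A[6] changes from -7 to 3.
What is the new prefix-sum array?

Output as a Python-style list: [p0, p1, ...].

Change: A[6] -7 -> 3, delta = 10
P[k] for k < 6: unchanged (A[6] not included)
P[k] for k >= 6: shift by delta = 10
  P[0] = 1 + 0 = 1
  P[1] = -7 + 0 = -7
  P[2] = -3 + 0 = -3
  P[3] = 9 + 0 = 9
  P[4] = 19 + 0 = 19
  P[5] = 17 + 0 = 17
  P[6] = 10 + 10 = 20

Answer: [1, -7, -3, 9, 19, 17, 20]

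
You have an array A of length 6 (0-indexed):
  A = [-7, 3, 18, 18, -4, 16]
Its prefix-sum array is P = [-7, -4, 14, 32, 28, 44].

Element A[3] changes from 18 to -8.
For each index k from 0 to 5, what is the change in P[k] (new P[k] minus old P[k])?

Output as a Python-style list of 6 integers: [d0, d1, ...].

Answer: [0, 0, 0, -26, -26, -26]

Derivation:
Element change: A[3] 18 -> -8, delta = -26
For k < 3: P[k] unchanged, delta_P[k] = 0
For k >= 3: P[k] shifts by exactly -26
Delta array: [0, 0, 0, -26, -26, -26]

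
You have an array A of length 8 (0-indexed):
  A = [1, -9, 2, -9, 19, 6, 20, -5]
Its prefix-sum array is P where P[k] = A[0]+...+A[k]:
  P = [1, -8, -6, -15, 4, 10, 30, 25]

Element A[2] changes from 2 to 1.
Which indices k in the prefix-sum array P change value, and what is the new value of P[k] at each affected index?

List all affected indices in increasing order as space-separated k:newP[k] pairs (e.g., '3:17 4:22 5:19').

Answer: 2:-7 3:-16 4:3 5:9 6:29 7:24

Derivation:
P[k] = A[0] + ... + A[k]
P[k] includes A[2] iff k >= 2
Affected indices: 2, 3, ..., 7; delta = -1
  P[2]: -6 + -1 = -7
  P[3]: -15 + -1 = -16
  P[4]: 4 + -1 = 3
  P[5]: 10 + -1 = 9
  P[6]: 30 + -1 = 29
  P[7]: 25 + -1 = 24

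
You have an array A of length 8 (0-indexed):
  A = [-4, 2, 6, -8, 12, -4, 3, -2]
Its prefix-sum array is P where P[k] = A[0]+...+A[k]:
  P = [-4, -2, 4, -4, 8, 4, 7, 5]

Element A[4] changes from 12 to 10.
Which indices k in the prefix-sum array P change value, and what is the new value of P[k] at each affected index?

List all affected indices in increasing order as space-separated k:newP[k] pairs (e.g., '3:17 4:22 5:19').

Answer: 4:6 5:2 6:5 7:3

Derivation:
P[k] = A[0] + ... + A[k]
P[k] includes A[4] iff k >= 4
Affected indices: 4, 5, ..., 7; delta = -2
  P[4]: 8 + -2 = 6
  P[5]: 4 + -2 = 2
  P[6]: 7 + -2 = 5
  P[7]: 5 + -2 = 3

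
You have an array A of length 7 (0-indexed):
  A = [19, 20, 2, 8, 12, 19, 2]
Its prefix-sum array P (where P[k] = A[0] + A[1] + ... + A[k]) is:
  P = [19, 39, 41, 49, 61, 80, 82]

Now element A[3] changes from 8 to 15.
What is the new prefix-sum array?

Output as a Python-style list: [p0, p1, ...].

Answer: [19, 39, 41, 56, 68, 87, 89]

Derivation:
Change: A[3] 8 -> 15, delta = 7
P[k] for k < 3: unchanged (A[3] not included)
P[k] for k >= 3: shift by delta = 7
  P[0] = 19 + 0 = 19
  P[1] = 39 + 0 = 39
  P[2] = 41 + 0 = 41
  P[3] = 49 + 7 = 56
  P[4] = 61 + 7 = 68
  P[5] = 80 + 7 = 87
  P[6] = 82 + 7 = 89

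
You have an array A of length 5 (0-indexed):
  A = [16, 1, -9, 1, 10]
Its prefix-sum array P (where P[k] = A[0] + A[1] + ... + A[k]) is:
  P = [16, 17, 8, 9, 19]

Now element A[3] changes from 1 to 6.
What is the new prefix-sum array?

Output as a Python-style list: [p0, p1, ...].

Answer: [16, 17, 8, 14, 24]

Derivation:
Change: A[3] 1 -> 6, delta = 5
P[k] for k < 3: unchanged (A[3] not included)
P[k] for k >= 3: shift by delta = 5
  P[0] = 16 + 0 = 16
  P[1] = 17 + 0 = 17
  P[2] = 8 + 0 = 8
  P[3] = 9 + 5 = 14
  P[4] = 19 + 5 = 24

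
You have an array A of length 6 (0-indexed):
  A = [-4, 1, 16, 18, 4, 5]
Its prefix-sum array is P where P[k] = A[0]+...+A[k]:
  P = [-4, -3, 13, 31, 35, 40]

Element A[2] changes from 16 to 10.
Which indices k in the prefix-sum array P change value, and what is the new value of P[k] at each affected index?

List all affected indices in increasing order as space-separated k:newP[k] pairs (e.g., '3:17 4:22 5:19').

Answer: 2:7 3:25 4:29 5:34

Derivation:
P[k] = A[0] + ... + A[k]
P[k] includes A[2] iff k >= 2
Affected indices: 2, 3, ..., 5; delta = -6
  P[2]: 13 + -6 = 7
  P[3]: 31 + -6 = 25
  P[4]: 35 + -6 = 29
  P[5]: 40 + -6 = 34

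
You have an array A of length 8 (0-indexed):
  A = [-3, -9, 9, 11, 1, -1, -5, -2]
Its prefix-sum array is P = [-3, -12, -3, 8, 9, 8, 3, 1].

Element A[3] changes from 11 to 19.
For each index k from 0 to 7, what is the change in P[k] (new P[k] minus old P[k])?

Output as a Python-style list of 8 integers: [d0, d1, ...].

Element change: A[3] 11 -> 19, delta = 8
For k < 3: P[k] unchanged, delta_P[k] = 0
For k >= 3: P[k] shifts by exactly 8
Delta array: [0, 0, 0, 8, 8, 8, 8, 8]

Answer: [0, 0, 0, 8, 8, 8, 8, 8]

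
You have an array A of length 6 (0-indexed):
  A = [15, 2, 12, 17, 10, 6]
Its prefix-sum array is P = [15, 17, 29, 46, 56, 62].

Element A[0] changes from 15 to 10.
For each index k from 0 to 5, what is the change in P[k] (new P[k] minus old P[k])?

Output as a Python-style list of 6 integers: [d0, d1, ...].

Element change: A[0] 15 -> 10, delta = -5
For k < 0: P[k] unchanged, delta_P[k] = 0
For k >= 0: P[k] shifts by exactly -5
Delta array: [-5, -5, -5, -5, -5, -5]

Answer: [-5, -5, -5, -5, -5, -5]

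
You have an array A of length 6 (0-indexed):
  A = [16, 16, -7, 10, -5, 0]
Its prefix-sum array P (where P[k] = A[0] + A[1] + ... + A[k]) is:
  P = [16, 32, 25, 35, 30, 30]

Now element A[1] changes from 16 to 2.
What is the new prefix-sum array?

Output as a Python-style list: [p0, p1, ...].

Answer: [16, 18, 11, 21, 16, 16]

Derivation:
Change: A[1] 16 -> 2, delta = -14
P[k] for k < 1: unchanged (A[1] not included)
P[k] for k >= 1: shift by delta = -14
  P[0] = 16 + 0 = 16
  P[1] = 32 + -14 = 18
  P[2] = 25 + -14 = 11
  P[3] = 35 + -14 = 21
  P[4] = 30 + -14 = 16
  P[5] = 30 + -14 = 16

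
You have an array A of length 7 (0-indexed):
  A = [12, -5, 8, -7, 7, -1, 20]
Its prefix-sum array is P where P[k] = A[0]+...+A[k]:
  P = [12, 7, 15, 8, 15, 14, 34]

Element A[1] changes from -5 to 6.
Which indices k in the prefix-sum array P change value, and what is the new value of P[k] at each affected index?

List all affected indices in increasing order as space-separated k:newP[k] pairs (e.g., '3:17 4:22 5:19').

P[k] = A[0] + ... + A[k]
P[k] includes A[1] iff k >= 1
Affected indices: 1, 2, ..., 6; delta = 11
  P[1]: 7 + 11 = 18
  P[2]: 15 + 11 = 26
  P[3]: 8 + 11 = 19
  P[4]: 15 + 11 = 26
  P[5]: 14 + 11 = 25
  P[6]: 34 + 11 = 45

Answer: 1:18 2:26 3:19 4:26 5:25 6:45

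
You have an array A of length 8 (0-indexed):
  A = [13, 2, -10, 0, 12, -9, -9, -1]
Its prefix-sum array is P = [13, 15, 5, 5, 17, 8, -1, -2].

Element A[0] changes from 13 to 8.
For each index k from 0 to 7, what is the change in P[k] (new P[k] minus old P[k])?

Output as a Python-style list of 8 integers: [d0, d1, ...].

Element change: A[0] 13 -> 8, delta = -5
For k < 0: P[k] unchanged, delta_P[k] = 0
For k >= 0: P[k] shifts by exactly -5
Delta array: [-5, -5, -5, -5, -5, -5, -5, -5]

Answer: [-5, -5, -5, -5, -5, -5, -5, -5]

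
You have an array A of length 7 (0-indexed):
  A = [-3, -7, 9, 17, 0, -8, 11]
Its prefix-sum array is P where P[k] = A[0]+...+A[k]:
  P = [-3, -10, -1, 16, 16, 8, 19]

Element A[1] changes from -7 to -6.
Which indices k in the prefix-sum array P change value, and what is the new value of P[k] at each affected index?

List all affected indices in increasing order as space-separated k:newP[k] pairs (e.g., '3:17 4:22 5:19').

Answer: 1:-9 2:0 3:17 4:17 5:9 6:20

Derivation:
P[k] = A[0] + ... + A[k]
P[k] includes A[1] iff k >= 1
Affected indices: 1, 2, ..., 6; delta = 1
  P[1]: -10 + 1 = -9
  P[2]: -1 + 1 = 0
  P[3]: 16 + 1 = 17
  P[4]: 16 + 1 = 17
  P[5]: 8 + 1 = 9
  P[6]: 19 + 1 = 20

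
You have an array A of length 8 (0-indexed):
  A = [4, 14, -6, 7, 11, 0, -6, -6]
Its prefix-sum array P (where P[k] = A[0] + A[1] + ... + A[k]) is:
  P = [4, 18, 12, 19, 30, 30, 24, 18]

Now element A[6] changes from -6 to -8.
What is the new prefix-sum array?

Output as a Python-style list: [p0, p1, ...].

Change: A[6] -6 -> -8, delta = -2
P[k] for k < 6: unchanged (A[6] not included)
P[k] for k >= 6: shift by delta = -2
  P[0] = 4 + 0 = 4
  P[1] = 18 + 0 = 18
  P[2] = 12 + 0 = 12
  P[3] = 19 + 0 = 19
  P[4] = 30 + 0 = 30
  P[5] = 30 + 0 = 30
  P[6] = 24 + -2 = 22
  P[7] = 18 + -2 = 16

Answer: [4, 18, 12, 19, 30, 30, 22, 16]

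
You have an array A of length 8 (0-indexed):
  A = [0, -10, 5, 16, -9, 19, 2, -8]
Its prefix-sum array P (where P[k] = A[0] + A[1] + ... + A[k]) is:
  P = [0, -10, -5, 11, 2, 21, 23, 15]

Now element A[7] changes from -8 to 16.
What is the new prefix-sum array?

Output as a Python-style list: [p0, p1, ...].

Change: A[7] -8 -> 16, delta = 24
P[k] for k < 7: unchanged (A[7] not included)
P[k] for k >= 7: shift by delta = 24
  P[0] = 0 + 0 = 0
  P[1] = -10 + 0 = -10
  P[2] = -5 + 0 = -5
  P[3] = 11 + 0 = 11
  P[4] = 2 + 0 = 2
  P[5] = 21 + 0 = 21
  P[6] = 23 + 0 = 23
  P[7] = 15 + 24 = 39

Answer: [0, -10, -5, 11, 2, 21, 23, 39]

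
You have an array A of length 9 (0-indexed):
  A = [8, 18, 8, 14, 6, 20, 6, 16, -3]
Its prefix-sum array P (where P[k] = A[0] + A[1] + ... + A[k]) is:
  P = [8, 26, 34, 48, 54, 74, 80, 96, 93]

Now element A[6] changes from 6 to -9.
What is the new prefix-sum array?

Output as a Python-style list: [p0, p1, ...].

Change: A[6] 6 -> -9, delta = -15
P[k] for k < 6: unchanged (A[6] not included)
P[k] for k >= 6: shift by delta = -15
  P[0] = 8 + 0 = 8
  P[1] = 26 + 0 = 26
  P[2] = 34 + 0 = 34
  P[3] = 48 + 0 = 48
  P[4] = 54 + 0 = 54
  P[5] = 74 + 0 = 74
  P[6] = 80 + -15 = 65
  P[7] = 96 + -15 = 81
  P[8] = 93 + -15 = 78

Answer: [8, 26, 34, 48, 54, 74, 65, 81, 78]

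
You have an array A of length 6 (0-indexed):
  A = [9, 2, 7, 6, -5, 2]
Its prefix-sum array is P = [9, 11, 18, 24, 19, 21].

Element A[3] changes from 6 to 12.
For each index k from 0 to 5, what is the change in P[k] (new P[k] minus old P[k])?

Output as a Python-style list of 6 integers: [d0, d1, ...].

Element change: A[3] 6 -> 12, delta = 6
For k < 3: P[k] unchanged, delta_P[k] = 0
For k >= 3: P[k] shifts by exactly 6
Delta array: [0, 0, 0, 6, 6, 6]

Answer: [0, 0, 0, 6, 6, 6]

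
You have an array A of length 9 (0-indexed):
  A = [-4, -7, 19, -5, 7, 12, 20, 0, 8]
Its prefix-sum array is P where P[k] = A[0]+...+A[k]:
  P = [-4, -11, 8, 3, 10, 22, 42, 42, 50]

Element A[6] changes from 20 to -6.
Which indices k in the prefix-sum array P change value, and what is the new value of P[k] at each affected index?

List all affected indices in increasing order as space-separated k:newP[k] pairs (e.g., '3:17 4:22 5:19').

Answer: 6:16 7:16 8:24

Derivation:
P[k] = A[0] + ... + A[k]
P[k] includes A[6] iff k >= 6
Affected indices: 6, 7, ..., 8; delta = -26
  P[6]: 42 + -26 = 16
  P[7]: 42 + -26 = 16
  P[8]: 50 + -26 = 24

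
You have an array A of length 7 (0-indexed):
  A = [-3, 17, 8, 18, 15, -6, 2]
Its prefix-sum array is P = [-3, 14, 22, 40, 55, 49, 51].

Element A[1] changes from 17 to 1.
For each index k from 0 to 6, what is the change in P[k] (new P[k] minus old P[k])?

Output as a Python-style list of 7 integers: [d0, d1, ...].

Answer: [0, -16, -16, -16, -16, -16, -16]

Derivation:
Element change: A[1] 17 -> 1, delta = -16
For k < 1: P[k] unchanged, delta_P[k] = 0
For k >= 1: P[k] shifts by exactly -16
Delta array: [0, -16, -16, -16, -16, -16, -16]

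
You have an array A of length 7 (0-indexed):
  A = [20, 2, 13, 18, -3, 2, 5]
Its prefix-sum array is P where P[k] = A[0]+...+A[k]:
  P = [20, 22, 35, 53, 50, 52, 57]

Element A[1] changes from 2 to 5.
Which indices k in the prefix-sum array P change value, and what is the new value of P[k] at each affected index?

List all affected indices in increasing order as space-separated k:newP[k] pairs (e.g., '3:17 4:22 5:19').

Answer: 1:25 2:38 3:56 4:53 5:55 6:60

Derivation:
P[k] = A[0] + ... + A[k]
P[k] includes A[1] iff k >= 1
Affected indices: 1, 2, ..., 6; delta = 3
  P[1]: 22 + 3 = 25
  P[2]: 35 + 3 = 38
  P[3]: 53 + 3 = 56
  P[4]: 50 + 3 = 53
  P[5]: 52 + 3 = 55
  P[6]: 57 + 3 = 60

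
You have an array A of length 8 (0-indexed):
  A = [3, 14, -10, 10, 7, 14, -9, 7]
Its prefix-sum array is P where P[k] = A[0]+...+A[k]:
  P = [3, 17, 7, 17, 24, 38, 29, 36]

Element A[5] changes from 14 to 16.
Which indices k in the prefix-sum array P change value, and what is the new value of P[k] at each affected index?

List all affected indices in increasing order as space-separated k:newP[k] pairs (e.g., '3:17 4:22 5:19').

P[k] = A[0] + ... + A[k]
P[k] includes A[5] iff k >= 5
Affected indices: 5, 6, ..., 7; delta = 2
  P[5]: 38 + 2 = 40
  P[6]: 29 + 2 = 31
  P[7]: 36 + 2 = 38

Answer: 5:40 6:31 7:38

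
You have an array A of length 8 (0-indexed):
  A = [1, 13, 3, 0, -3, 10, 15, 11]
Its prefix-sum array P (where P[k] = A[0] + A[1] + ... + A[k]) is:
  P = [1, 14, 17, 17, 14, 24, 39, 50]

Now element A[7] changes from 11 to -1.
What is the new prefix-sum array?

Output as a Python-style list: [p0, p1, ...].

Answer: [1, 14, 17, 17, 14, 24, 39, 38]

Derivation:
Change: A[7] 11 -> -1, delta = -12
P[k] for k < 7: unchanged (A[7] not included)
P[k] for k >= 7: shift by delta = -12
  P[0] = 1 + 0 = 1
  P[1] = 14 + 0 = 14
  P[2] = 17 + 0 = 17
  P[3] = 17 + 0 = 17
  P[4] = 14 + 0 = 14
  P[5] = 24 + 0 = 24
  P[6] = 39 + 0 = 39
  P[7] = 50 + -12 = 38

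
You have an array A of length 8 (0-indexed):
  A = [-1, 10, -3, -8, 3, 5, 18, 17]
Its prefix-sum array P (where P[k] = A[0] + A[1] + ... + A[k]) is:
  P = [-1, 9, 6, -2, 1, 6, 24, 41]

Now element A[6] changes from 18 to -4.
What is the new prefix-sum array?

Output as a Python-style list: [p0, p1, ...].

Answer: [-1, 9, 6, -2, 1, 6, 2, 19]

Derivation:
Change: A[6] 18 -> -4, delta = -22
P[k] for k < 6: unchanged (A[6] not included)
P[k] for k >= 6: shift by delta = -22
  P[0] = -1 + 0 = -1
  P[1] = 9 + 0 = 9
  P[2] = 6 + 0 = 6
  P[3] = -2 + 0 = -2
  P[4] = 1 + 0 = 1
  P[5] = 6 + 0 = 6
  P[6] = 24 + -22 = 2
  P[7] = 41 + -22 = 19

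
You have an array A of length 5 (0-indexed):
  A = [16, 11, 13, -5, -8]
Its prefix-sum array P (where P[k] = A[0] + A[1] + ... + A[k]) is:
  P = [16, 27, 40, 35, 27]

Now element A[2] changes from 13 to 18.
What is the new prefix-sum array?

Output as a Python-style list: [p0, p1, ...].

Change: A[2] 13 -> 18, delta = 5
P[k] for k < 2: unchanged (A[2] not included)
P[k] for k >= 2: shift by delta = 5
  P[0] = 16 + 0 = 16
  P[1] = 27 + 0 = 27
  P[2] = 40 + 5 = 45
  P[3] = 35 + 5 = 40
  P[4] = 27 + 5 = 32

Answer: [16, 27, 45, 40, 32]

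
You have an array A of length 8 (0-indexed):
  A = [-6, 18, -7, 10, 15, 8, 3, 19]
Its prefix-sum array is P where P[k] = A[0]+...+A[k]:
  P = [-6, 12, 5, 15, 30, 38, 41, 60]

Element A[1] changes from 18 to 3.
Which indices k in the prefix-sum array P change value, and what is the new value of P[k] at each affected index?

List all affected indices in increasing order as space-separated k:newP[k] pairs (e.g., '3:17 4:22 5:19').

P[k] = A[0] + ... + A[k]
P[k] includes A[1] iff k >= 1
Affected indices: 1, 2, ..., 7; delta = -15
  P[1]: 12 + -15 = -3
  P[2]: 5 + -15 = -10
  P[3]: 15 + -15 = 0
  P[4]: 30 + -15 = 15
  P[5]: 38 + -15 = 23
  P[6]: 41 + -15 = 26
  P[7]: 60 + -15 = 45

Answer: 1:-3 2:-10 3:0 4:15 5:23 6:26 7:45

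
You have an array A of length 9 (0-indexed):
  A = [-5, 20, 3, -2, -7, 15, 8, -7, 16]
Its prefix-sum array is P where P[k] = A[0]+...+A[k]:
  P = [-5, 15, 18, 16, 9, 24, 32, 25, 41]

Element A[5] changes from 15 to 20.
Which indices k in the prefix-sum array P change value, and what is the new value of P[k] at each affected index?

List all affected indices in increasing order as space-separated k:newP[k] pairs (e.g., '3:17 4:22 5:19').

Answer: 5:29 6:37 7:30 8:46

Derivation:
P[k] = A[0] + ... + A[k]
P[k] includes A[5] iff k >= 5
Affected indices: 5, 6, ..., 8; delta = 5
  P[5]: 24 + 5 = 29
  P[6]: 32 + 5 = 37
  P[7]: 25 + 5 = 30
  P[8]: 41 + 5 = 46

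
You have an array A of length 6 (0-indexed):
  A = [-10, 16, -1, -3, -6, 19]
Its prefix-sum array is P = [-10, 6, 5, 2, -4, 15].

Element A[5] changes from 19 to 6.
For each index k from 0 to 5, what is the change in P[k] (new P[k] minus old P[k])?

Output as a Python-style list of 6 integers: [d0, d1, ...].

Answer: [0, 0, 0, 0, 0, -13]

Derivation:
Element change: A[5] 19 -> 6, delta = -13
For k < 5: P[k] unchanged, delta_P[k] = 0
For k >= 5: P[k] shifts by exactly -13
Delta array: [0, 0, 0, 0, 0, -13]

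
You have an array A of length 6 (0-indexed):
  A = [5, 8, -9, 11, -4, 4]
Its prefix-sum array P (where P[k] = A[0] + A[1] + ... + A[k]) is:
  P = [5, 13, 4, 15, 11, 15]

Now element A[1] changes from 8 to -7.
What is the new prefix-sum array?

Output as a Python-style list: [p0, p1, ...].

Change: A[1] 8 -> -7, delta = -15
P[k] for k < 1: unchanged (A[1] not included)
P[k] for k >= 1: shift by delta = -15
  P[0] = 5 + 0 = 5
  P[1] = 13 + -15 = -2
  P[2] = 4 + -15 = -11
  P[3] = 15 + -15 = 0
  P[4] = 11 + -15 = -4
  P[5] = 15 + -15 = 0

Answer: [5, -2, -11, 0, -4, 0]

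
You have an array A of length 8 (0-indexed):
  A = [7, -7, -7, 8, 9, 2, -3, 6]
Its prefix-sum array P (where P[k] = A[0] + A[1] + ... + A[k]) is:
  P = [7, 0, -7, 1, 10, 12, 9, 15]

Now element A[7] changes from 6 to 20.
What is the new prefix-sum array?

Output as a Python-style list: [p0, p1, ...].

Change: A[7] 6 -> 20, delta = 14
P[k] for k < 7: unchanged (A[7] not included)
P[k] for k >= 7: shift by delta = 14
  P[0] = 7 + 0 = 7
  P[1] = 0 + 0 = 0
  P[2] = -7 + 0 = -7
  P[3] = 1 + 0 = 1
  P[4] = 10 + 0 = 10
  P[5] = 12 + 0 = 12
  P[6] = 9 + 0 = 9
  P[7] = 15 + 14 = 29

Answer: [7, 0, -7, 1, 10, 12, 9, 29]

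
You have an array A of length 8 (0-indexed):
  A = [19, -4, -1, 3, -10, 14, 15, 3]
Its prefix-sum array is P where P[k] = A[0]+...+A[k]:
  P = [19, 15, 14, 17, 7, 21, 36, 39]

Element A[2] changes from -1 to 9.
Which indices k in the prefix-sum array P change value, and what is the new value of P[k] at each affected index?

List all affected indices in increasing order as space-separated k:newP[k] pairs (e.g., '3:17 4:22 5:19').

Answer: 2:24 3:27 4:17 5:31 6:46 7:49

Derivation:
P[k] = A[0] + ... + A[k]
P[k] includes A[2] iff k >= 2
Affected indices: 2, 3, ..., 7; delta = 10
  P[2]: 14 + 10 = 24
  P[3]: 17 + 10 = 27
  P[4]: 7 + 10 = 17
  P[5]: 21 + 10 = 31
  P[6]: 36 + 10 = 46
  P[7]: 39 + 10 = 49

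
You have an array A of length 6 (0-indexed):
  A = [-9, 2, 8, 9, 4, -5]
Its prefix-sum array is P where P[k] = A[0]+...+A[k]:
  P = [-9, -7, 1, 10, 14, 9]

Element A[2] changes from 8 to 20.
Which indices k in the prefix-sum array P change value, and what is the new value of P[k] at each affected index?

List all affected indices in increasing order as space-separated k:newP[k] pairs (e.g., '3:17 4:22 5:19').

Answer: 2:13 3:22 4:26 5:21

Derivation:
P[k] = A[0] + ... + A[k]
P[k] includes A[2] iff k >= 2
Affected indices: 2, 3, ..., 5; delta = 12
  P[2]: 1 + 12 = 13
  P[3]: 10 + 12 = 22
  P[4]: 14 + 12 = 26
  P[5]: 9 + 12 = 21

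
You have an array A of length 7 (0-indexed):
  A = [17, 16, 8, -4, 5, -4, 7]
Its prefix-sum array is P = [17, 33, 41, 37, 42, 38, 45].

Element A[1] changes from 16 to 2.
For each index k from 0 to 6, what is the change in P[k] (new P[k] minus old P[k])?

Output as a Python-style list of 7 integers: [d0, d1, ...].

Element change: A[1] 16 -> 2, delta = -14
For k < 1: P[k] unchanged, delta_P[k] = 0
For k >= 1: P[k] shifts by exactly -14
Delta array: [0, -14, -14, -14, -14, -14, -14]

Answer: [0, -14, -14, -14, -14, -14, -14]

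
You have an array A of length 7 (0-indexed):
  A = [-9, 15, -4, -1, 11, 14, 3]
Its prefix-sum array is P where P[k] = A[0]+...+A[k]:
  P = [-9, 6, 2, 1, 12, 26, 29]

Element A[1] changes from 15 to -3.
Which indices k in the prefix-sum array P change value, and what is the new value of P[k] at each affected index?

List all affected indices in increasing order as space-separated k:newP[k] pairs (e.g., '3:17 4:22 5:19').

Answer: 1:-12 2:-16 3:-17 4:-6 5:8 6:11

Derivation:
P[k] = A[0] + ... + A[k]
P[k] includes A[1] iff k >= 1
Affected indices: 1, 2, ..., 6; delta = -18
  P[1]: 6 + -18 = -12
  P[2]: 2 + -18 = -16
  P[3]: 1 + -18 = -17
  P[4]: 12 + -18 = -6
  P[5]: 26 + -18 = 8
  P[6]: 29 + -18 = 11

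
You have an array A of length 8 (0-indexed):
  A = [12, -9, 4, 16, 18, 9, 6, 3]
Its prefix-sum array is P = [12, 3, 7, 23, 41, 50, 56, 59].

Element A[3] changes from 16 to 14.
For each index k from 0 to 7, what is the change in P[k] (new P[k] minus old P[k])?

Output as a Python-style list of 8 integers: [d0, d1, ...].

Element change: A[3] 16 -> 14, delta = -2
For k < 3: P[k] unchanged, delta_P[k] = 0
For k >= 3: P[k] shifts by exactly -2
Delta array: [0, 0, 0, -2, -2, -2, -2, -2]

Answer: [0, 0, 0, -2, -2, -2, -2, -2]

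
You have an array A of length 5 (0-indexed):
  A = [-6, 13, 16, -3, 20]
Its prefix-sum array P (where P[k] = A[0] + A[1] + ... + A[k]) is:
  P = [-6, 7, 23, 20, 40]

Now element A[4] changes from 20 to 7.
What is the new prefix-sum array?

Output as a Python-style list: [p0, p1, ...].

Answer: [-6, 7, 23, 20, 27]

Derivation:
Change: A[4] 20 -> 7, delta = -13
P[k] for k < 4: unchanged (A[4] not included)
P[k] for k >= 4: shift by delta = -13
  P[0] = -6 + 0 = -6
  P[1] = 7 + 0 = 7
  P[2] = 23 + 0 = 23
  P[3] = 20 + 0 = 20
  P[4] = 40 + -13 = 27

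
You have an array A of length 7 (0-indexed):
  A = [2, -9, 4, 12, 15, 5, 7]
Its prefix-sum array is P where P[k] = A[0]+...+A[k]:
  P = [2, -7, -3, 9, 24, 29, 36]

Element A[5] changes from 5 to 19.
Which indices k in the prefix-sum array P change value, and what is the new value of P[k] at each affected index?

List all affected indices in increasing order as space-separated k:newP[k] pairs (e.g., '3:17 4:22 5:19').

Answer: 5:43 6:50

Derivation:
P[k] = A[0] + ... + A[k]
P[k] includes A[5] iff k >= 5
Affected indices: 5, 6, ..., 6; delta = 14
  P[5]: 29 + 14 = 43
  P[6]: 36 + 14 = 50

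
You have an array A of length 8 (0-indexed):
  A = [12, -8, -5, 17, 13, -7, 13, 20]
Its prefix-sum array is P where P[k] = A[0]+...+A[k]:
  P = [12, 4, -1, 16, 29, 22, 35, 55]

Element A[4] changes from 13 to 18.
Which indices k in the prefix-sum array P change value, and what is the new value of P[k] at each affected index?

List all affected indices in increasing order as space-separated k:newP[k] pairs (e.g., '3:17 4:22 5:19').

P[k] = A[0] + ... + A[k]
P[k] includes A[4] iff k >= 4
Affected indices: 4, 5, ..., 7; delta = 5
  P[4]: 29 + 5 = 34
  P[5]: 22 + 5 = 27
  P[6]: 35 + 5 = 40
  P[7]: 55 + 5 = 60

Answer: 4:34 5:27 6:40 7:60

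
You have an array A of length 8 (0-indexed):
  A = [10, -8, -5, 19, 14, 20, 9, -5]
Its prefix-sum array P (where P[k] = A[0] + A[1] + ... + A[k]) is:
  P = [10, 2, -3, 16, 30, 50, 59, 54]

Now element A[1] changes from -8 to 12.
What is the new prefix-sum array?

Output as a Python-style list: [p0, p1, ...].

Answer: [10, 22, 17, 36, 50, 70, 79, 74]

Derivation:
Change: A[1] -8 -> 12, delta = 20
P[k] for k < 1: unchanged (A[1] not included)
P[k] for k >= 1: shift by delta = 20
  P[0] = 10 + 0 = 10
  P[1] = 2 + 20 = 22
  P[2] = -3 + 20 = 17
  P[3] = 16 + 20 = 36
  P[4] = 30 + 20 = 50
  P[5] = 50 + 20 = 70
  P[6] = 59 + 20 = 79
  P[7] = 54 + 20 = 74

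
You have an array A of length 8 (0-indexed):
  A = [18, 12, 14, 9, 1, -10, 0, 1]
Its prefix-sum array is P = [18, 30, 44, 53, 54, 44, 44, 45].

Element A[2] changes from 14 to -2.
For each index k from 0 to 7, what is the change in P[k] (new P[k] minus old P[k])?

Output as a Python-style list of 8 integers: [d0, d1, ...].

Answer: [0, 0, -16, -16, -16, -16, -16, -16]

Derivation:
Element change: A[2] 14 -> -2, delta = -16
For k < 2: P[k] unchanged, delta_P[k] = 0
For k >= 2: P[k] shifts by exactly -16
Delta array: [0, 0, -16, -16, -16, -16, -16, -16]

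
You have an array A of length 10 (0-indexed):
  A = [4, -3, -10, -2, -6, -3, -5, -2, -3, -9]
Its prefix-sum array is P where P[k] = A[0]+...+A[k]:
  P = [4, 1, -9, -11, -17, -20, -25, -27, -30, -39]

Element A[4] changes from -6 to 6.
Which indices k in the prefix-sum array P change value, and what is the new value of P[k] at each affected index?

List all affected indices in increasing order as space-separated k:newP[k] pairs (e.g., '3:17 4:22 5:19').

P[k] = A[0] + ... + A[k]
P[k] includes A[4] iff k >= 4
Affected indices: 4, 5, ..., 9; delta = 12
  P[4]: -17 + 12 = -5
  P[5]: -20 + 12 = -8
  P[6]: -25 + 12 = -13
  P[7]: -27 + 12 = -15
  P[8]: -30 + 12 = -18
  P[9]: -39 + 12 = -27

Answer: 4:-5 5:-8 6:-13 7:-15 8:-18 9:-27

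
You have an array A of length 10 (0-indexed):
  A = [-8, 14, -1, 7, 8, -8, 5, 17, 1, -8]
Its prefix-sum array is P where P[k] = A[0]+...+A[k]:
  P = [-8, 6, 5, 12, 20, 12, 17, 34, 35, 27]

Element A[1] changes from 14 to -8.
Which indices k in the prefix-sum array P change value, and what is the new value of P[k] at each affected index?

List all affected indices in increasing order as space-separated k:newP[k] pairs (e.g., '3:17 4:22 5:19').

P[k] = A[0] + ... + A[k]
P[k] includes A[1] iff k >= 1
Affected indices: 1, 2, ..., 9; delta = -22
  P[1]: 6 + -22 = -16
  P[2]: 5 + -22 = -17
  P[3]: 12 + -22 = -10
  P[4]: 20 + -22 = -2
  P[5]: 12 + -22 = -10
  P[6]: 17 + -22 = -5
  P[7]: 34 + -22 = 12
  P[8]: 35 + -22 = 13
  P[9]: 27 + -22 = 5

Answer: 1:-16 2:-17 3:-10 4:-2 5:-10 6:-5 7:12 8:13 9:5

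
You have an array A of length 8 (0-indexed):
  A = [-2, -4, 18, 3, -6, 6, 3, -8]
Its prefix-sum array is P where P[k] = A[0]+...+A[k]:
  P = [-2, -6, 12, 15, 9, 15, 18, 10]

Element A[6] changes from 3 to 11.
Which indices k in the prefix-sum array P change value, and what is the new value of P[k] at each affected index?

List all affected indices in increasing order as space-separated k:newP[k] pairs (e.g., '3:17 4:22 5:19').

Answer: 6:26 7:18

Derivation:
P[k] = A[0] + ... + A[k]
P[k] includes A[6] iff k >= 6
Affected indices: 6, 7, ..., 7; delta = 8
  P[6]: 18 + 8 = 26
  P[7]: 10 + 8 = 18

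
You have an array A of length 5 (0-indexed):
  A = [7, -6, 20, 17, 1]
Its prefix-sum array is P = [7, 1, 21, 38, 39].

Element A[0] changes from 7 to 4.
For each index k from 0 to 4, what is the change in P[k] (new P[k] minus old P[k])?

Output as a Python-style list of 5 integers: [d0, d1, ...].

Answer: [-3, -3, -3, -3, -3]

Derivation:
Element change: A[0] 7 -> 4, delta = -3
For k < 0: P[k] unchanged, delta_P[k] = 0
For k >= 0: P[k] shifts by exactly -3
Delta array: [-3, -3, -3, -3, -3]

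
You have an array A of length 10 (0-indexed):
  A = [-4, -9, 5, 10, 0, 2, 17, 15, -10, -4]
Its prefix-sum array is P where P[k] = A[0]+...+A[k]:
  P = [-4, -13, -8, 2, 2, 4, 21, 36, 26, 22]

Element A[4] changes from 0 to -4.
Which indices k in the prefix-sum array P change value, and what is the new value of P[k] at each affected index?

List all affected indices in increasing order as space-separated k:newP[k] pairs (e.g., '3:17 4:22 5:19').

P[k] = A[0] + ... + A[k]
P[k] includes A[4] iff k >= 4
Affected indices: 4, 5, ..., 9; delta = -4
  P[4]: 2 + -4 = -2
  P[5]: 4 + -4 = 0
  P[6]: 21 + -4 = 17
  P[7]: 36 + -4 = 32
  P[8]: 26 + -4 = 22
  P[9]: 22 + -4 = 18

Answer: 4:-2 5:0 6:17 7:32 8:22 9:18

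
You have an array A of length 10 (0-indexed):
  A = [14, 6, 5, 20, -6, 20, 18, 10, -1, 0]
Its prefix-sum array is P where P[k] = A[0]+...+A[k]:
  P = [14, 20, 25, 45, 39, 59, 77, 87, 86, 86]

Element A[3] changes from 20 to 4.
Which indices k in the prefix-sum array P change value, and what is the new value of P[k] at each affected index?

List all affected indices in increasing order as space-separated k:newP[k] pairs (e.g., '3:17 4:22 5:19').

Answer: 3:29 4:23 5:43 6:61 7:71 8:70 9:70

Derivation:
P[k] = A[0] + ... + A[k]
P[k] includes A[3] iff k >= 3
Affected indices: 3, 4, ..., 9; delta = -16
  P[3]: 45 + -16 = 29
  P[4]: 39 + -16 = 23
  P[5]: 59 + -16 = 43
  P[6]: 77 + -16 = 61
  P[7]: 87 + -16 = 71
  P[8]: 86 + -16 = 70
  P[9]: 86 + -16 = 70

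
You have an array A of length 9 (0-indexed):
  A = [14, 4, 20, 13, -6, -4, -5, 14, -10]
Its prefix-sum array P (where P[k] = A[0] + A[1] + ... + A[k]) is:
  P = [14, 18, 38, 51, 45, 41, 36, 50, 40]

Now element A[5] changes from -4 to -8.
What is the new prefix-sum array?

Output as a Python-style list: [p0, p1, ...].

Answer: [14, 18, 38, 51, 45, 37, 32, 46, 36]

Derivation:
Change: A[5] -4 -> -8, delta = -4
P[k] for k < 5: unchanged (A[5] not included)
P[k] for k >= 5: shift by delta = -4
  P[0] = 14 + 0 = 14
  P[1] = 18 + 0 = 18
  P[2] = 38 + 0 = 38
  P[3] = 51 + 0 = 51
  P[4] = 45 + 0 = 45
  P[5] = 41 + -4 = 37
  P[6] = 36 + -4 = 32
  P[7] = 50 + -4 = 46
  P[8] = 40 + -4 = 36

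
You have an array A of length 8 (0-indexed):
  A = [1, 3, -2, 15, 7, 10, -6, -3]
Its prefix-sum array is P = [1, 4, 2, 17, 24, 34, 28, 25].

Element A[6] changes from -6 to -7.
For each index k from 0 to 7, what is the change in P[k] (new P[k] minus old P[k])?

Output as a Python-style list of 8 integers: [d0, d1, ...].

Element change: A[6] -6 -> -7, delta = -1
For k < 6: P[k] unchanged, delta_P[k] = 0
For k >= 6: P[k] shifts by exactly -1
Delta array: [0, 0, 0, 0, 0, 0, -1, -1]

Answer: [0, 0, 0, 0, 0, 0, -1, -1]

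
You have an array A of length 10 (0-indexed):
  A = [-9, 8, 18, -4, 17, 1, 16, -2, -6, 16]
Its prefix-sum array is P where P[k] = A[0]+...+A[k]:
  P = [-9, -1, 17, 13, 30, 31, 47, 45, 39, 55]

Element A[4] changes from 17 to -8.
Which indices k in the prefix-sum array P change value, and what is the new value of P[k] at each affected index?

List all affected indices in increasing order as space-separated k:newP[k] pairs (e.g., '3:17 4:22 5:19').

P[k] = A[0] + ... + A[k]
P[k] includes A[4] iff k >= 4
Affected indices: 4, 5, ..., 9; delta = -25
  P[4]: 30 + -25 = 5
  P[5]: 31 + -25 = 6
  P[6]: 47 + -25 = 22
  P[7]: 45 + -25 = 20
  P[8]: 39 + -25 = 14
  P[9]: 55 + -25 = 30

Answer: 4:5 5:6 6:22 7:20 8:14 9:30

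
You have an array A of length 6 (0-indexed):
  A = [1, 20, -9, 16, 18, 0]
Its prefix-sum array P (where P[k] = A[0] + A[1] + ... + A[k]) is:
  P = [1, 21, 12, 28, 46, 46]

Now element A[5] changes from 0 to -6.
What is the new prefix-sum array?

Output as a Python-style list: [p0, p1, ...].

Change: A[5] 0 -> -6, delta = -6
P[k] for k < 5: unchanged (A[5] not included)
P[k] for k >= 5: shift by delta = -6
  P[0] = 1 + 0 = 1
  P[1] = 21 + 0 = 21
  P[2] = 12 + 0 = 12
  P[3] = 28 + 0 = 28
  P[4] = 46 + 0 = 46
  P[5] = 46 + -6 = 40

Answer: [1, 21, 12, 28, 46, 40]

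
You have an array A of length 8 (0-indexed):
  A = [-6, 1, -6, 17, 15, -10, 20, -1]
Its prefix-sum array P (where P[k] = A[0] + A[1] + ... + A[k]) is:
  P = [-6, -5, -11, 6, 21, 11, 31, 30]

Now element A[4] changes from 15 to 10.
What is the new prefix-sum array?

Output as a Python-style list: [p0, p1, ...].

Answer: [-6, -5, -11, 6, 16, 6, 26, 25]

Derivation:
Change: A[4] 15 -> 10, delta = -5
P[k] for k < 4: unchanged (A[4] not included)
P[k] for k >= 4: shift by delta = -5
  P[0] = -6 + 0 = -6
  P[1] = -5 + 0 = -5
  P[2] = -11 + 0 = -11
  P[3] = 6 + 0 = 6
  P[4] = 21 + -5 = 16
  P[5] = 11 + -5 = 6
  P[6] = 31 + -5 = 26
  P[7] = 30 + -5 = 25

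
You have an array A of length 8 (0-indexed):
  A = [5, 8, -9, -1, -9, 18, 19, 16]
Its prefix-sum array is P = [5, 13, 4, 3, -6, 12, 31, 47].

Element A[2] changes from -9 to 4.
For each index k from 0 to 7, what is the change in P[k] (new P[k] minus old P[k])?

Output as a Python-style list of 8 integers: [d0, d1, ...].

Answer: [0, 0, 13, 13, 13, 13, 13, 13]

Derivation:
Element change: A[2] -9 -> 4, delta = 13
For k < 2: P[k] unchanged, delta_P[k] = 0
For k >= 2: P[k] shifts by exactly 13
Delta array: [0, 0, 13, 13, 13, 13, 13, 13]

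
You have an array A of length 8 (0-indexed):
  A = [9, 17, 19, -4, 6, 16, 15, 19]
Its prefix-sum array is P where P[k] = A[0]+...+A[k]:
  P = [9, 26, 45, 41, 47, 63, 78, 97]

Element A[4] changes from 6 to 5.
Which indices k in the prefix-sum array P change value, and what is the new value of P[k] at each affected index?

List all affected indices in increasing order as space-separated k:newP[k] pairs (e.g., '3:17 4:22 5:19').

Answer: 4:46 5:62 6:77 7:96

Derivation:
P[k] = A[0] + ... + A[k]
P[k] includes A[4] iff k >= 4
Affected indices: 4, 5, ..., 7; delta = -1
  P[4]: 47 + -1 = 46
  P[5]: 63 + -1 = 62
  P[6]: 78 + -1 = 77
  P[7]: 97 + -1 = 96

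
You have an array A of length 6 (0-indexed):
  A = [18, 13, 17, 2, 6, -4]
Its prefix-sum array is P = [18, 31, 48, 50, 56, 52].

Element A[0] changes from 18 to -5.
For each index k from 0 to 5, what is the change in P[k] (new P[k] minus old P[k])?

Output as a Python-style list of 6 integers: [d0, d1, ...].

Answer: [-23, -23, -23, -23, -23, -23]

Derivation:
Element change: A[0] 18 -> -5, delta = -23
For k < 0: P[k] unchanged, delta_P[k] = 0
For k >= 0: P[k] shifts by exactly -23
Delta array: [-23, -23, -23, -23, -23, -23]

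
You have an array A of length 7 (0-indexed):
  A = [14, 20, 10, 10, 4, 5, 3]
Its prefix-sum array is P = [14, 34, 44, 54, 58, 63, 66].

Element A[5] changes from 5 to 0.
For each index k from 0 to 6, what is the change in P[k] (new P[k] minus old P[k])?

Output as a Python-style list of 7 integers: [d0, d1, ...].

Answer: [0, 0, 0, 0, 0, -5, -5]

Derivation:
Element change: A[5] 5 -> 0, delta = -5
For k < 5: P[k] unchanged, delta_P[k] = 0
For k >= 5: P[k] shifts by exactly -5
Delta array: [0, 0, 0, 0, 0, -5, -5]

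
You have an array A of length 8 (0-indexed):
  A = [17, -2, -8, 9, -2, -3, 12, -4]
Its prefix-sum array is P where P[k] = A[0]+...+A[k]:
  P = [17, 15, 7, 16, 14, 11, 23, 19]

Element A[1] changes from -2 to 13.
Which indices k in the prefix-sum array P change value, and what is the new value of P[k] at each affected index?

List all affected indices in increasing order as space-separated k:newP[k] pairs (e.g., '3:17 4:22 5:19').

P[k] = A[0] + ... + A[k]
P[k] includes A[1] iff k >= 1
Affected indices: 1, 2, ..., 7; delta = 15
  P[1]: 15 + 15 = 30
  P[2]: 7 + 15 = 22
  P[3]: 16 + 15 = 31
  P[4]: 14 + 15 = 29
  P[5]: 11 + 15 = 26
  P[6]: 23 + 15 = 38
  P[7]: 19 + 15 = 34

Answer: 1:30 2:22 3:31 4:29 5:26 6:38 7:34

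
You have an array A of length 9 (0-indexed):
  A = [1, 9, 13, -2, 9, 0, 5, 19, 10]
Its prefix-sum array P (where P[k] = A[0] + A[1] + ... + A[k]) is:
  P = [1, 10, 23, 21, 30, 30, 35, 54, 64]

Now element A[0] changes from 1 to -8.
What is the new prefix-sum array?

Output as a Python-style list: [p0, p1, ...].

Change: A[0] 1 -> -8, delta = -9
P[k] for k < 0: unchanged (A[0] not included)
P[k] for k >= 0: shift by delta = -9
  P[0] = 1 + -9 = -8
  P[1] = 10 + -9 = 1
  P[2] = 23 + -9 = 14
  P[3] = 21 + -9 = 12
  P[4] = 30 + -9 = 21
  P[5] = 30 + -9 = 21
  P[6] = 35 + -9 = 26
  P[7] = 54 + -9 = 45
  P[8] = 64 + -9 = 55

Answer: [-8, 1, 14, 12, 21, 21, 26, 45, 55]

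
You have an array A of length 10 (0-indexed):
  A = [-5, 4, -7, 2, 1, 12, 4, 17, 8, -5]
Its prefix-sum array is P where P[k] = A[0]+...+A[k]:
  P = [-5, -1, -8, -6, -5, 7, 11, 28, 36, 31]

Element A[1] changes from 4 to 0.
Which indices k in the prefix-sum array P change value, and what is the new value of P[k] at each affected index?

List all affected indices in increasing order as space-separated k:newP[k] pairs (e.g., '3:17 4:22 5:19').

P[k] = A[0] + ... + A[k]
P[k] includes A[1] iff k >= 1
Affected indices: 1, 2, ..., 9; delta = -4
  P[1]: -1 + -4 = -5
  P[2]: -8 + -4 = -12
  P[3]: -6 + -4 = -10
  P[4]: -5 + -4 = -9
  P[5]: 7 + -4 = 3
  P[6]: 11 + -4 = 7
  P[7]: 28 + -4 = 24
  P[8]: 36 + -4 = 32
  P[9]: 31 + -4 = 27

Answer: 1:-5 2:-12 3:-10 4:-9 5:3 6:7 7:24 8:32 9:27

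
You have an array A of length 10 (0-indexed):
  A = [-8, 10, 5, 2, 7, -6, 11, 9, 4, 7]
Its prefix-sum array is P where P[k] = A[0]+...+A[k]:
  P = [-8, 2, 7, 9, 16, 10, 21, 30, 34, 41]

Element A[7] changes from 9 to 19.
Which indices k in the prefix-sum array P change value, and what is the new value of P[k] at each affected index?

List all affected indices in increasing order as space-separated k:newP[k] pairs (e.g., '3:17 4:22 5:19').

P[k] = A[0] + ... + A[k]
P[k] includes A[7] iff k >= 7
Affected indices: 7, 8, ..., 9; delta = 10
  P[7]: 30 + 10 = 40
  P[8]: 34 + 10 = 44
  P[9]: 41 + 10 = 51

Answer: 7:40 8:44 9:51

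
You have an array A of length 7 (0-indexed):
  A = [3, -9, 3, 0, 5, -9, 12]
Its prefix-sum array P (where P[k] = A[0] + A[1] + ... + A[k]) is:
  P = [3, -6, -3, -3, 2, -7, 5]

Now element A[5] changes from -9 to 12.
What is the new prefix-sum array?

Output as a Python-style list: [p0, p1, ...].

Change: A[5] -9 -> 12, delta = 21
P[k] for k < 5: unchanged (A[5] not included)
P[k] for k >= 5: shift by delta = 21
  P[0] = 3 + 0 = 3
  P[1] = -6 + 0 = -6
  P[2] = -3 + 0 = -3
  P[3] = -3 + 0 = -3
  P[4] = 2 + 0 = 2
  P[5] = -7 + 21 = 14
  P[6] = 5 + 21 = 26

Answer: [3, -6, -3, -3, 2, 14, 26]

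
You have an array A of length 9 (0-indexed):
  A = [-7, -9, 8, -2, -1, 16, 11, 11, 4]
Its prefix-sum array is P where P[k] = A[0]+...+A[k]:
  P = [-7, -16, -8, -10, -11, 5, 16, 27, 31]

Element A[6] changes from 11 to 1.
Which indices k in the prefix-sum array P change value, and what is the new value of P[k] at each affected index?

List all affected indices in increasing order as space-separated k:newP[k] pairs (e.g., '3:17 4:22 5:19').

Answer: 6:6 7:17 8:21

Derivation:
P[k] = A[0] + ... + A[k]
P[k] includes A[6] iff k >= 6
Affected indices: 6, 7, ..., 8; delta = -10
  P[6]: 16 + -10 = 6
  P[7]: 27 + -10 = 17
  P[8]: 31 + -10 = 21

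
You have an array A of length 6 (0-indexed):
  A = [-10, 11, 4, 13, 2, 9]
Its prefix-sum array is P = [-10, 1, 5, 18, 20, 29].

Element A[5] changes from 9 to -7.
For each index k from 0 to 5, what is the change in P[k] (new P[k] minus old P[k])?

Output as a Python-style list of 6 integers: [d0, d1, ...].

Answer: [0, 0, 0, 0, 0, -16]

Derivation:
Element change: A[5] 9 -> -7, delta = -16
For k < 5: P[k] unchanged, delta_P[k] = 0
For k >= 5: P[k] shifts by exactly -16
Delta array: [0, 0, 0, 0, 0, -16]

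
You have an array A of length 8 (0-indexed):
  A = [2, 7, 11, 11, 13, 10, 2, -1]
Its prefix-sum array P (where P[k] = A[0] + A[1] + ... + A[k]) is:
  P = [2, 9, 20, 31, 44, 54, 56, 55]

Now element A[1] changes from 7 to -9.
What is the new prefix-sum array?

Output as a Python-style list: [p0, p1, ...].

Change: A[1] 7 -> -9, delta = -16
P[k] for k < 1: unchanged (A[1] not included)
P[k] for k >= 1: shift by delta = -16
  P[0] = 2 + 0 = 2
  P[1] = 9 + -16 = -7
  P[2] = 20 + -16 = 4
  P[3] = 31 + -16 = 15
  P[4] = 44 + -16 = 28
  P[5] = 54 + -16 = 38
  P[6] = 56 + -16 = 40
  P[7] = 55 + -16 = 39

Answer: [2, -7, 4, 15, 28, 38, 40, 39]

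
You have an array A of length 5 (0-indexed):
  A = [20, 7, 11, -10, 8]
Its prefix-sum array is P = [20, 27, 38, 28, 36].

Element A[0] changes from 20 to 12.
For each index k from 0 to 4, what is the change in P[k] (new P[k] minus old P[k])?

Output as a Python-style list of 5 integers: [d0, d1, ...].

Element change: A[0] 20 -> 12, delta = -8
For k < 0: P[k] unchanged, delta_P[k] = 0
For k >= 0: P[k] shifts by exactly -8
Delta array: [-8, -8, -8, -8, -8]

Answer: [-8, -8, -8, -8, -8]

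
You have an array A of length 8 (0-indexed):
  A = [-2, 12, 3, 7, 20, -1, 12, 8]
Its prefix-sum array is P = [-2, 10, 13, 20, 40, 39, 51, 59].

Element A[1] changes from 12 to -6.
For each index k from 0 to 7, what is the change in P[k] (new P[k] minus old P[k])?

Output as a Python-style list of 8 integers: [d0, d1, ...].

Answer: [0, -18, -18, -18, -18, -18, -18, -18]

Derivation:
Element change: A[1] 12 -> -6, delta = -18
For k < 1: P[k] unchanged, delta_P[k] = 0
For k >= 1: P[k] shifts by exactly -18
Delta array: [0, -18, -18, -18, -18, -18, -18, -18]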